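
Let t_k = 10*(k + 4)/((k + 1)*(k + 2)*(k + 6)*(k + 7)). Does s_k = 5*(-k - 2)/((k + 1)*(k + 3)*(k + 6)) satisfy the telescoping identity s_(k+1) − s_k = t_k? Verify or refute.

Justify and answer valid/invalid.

Invalid: residual 5*(-3*k**2 - 23*k - 38)/(k**6 + 23*k**5 + 207*k**4 + 925*k**3 + 2144*k**2 + 2412*k + 1008) ≠ 0.

s_(k+1) = 5*(-k - 3)/((k + 2)*(k + 4)*(k + 7))
s_(k+1) − s_k = 5*(2*k**3 + 19*k**2 + 57*k + 58)/(k**6 + 23*k**5 + 207*k**4 + 925*k**3 + 2144*k**2 + 2412*k + 1008)
(s_(k+1) − s_k) − t_k = 5*(-3*k**2 - 23*k - 38)/(k**6 + 23*k**5 + 207*k**4 + 925*k**3 + 2144*k**2 + 2412*k + 1008)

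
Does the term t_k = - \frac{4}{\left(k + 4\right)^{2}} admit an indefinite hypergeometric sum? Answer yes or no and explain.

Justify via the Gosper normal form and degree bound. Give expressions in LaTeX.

r(k) = (k + 4)**2/(k + 5)**2 after simplifying.
A = k**2 + 8*k + 16, B = k**2 + 10*k + 25, C = 1.
f must satisfy (k**2 + 8*k + 16)·f(k+1) − (k**2 + 8*k + 16)·f(k) = 1.
deg f ≤ 0 (via 2,2,0).
Generic f = c0 gives residual -1; -1 = 0 cannot hold, so t_k is not Gosper-summable.

No — key equation has no polynomial f.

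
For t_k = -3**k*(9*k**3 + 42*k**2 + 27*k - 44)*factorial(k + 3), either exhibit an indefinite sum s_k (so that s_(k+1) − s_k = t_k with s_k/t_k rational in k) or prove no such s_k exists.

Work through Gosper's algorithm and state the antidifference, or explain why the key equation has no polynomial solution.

s_k = 3**k*(-3*k**2 + 3*k + 4)*factorial(k + 3)

t_(k+1)/t_k = 3*(9*k**4 + 105*k**3 + 414*k**2 + 586*k + 136)/(9*k**3 + 42*k**2 + 27*k - 44).
Take A(k)=3*k + 12, B(k)=1, C(k)=k**3 + 14*k**2/3 + 3*k - 44/9.
Need (3*k + 12)·f(k+1) − (1)·f(k) = k**3 + 14*k**2/3 + 3*k - 44/9.
Bound: deg f ≤ 2.
Coefficient equations give f(k) = (3*k**2 - 3*k - 4)/9.
Certificate R = B(k−1)f/C = (3*k**2 - 3*k - 4)/(9*k**3 + 42*k**2 + 27*k - 44) gives s_k = 3**k*(-3*k**2 + 3*k + 4)*factorial(k + 3).
Δs = -3**k*(9*k**3 + 42*k**2 + 27*k - 44)*factorial(k + 3), as required.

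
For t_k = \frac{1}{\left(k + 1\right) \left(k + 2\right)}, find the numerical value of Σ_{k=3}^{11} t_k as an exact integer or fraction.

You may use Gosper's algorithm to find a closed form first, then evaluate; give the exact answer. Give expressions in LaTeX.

Σ = 9/52

The ratio is (k + 1)/(k + 3).
Gosper form: A/B · C(k+1)/C(k) with A=k + 1, B=k + 3, C=1.
Need (k + 1)·f(k+1) − (k + 2)·f(k) = 1.
deg f ≤ 1 (via 1,1,0).
Solve for f: f(k) = k (degree 1 ≤ 1).
Then R = B(k−1)f/C = k*(k + 2), so s_k = R(k)·t_k = k/(k + 1).
Δs = 1/(k**2 + 3*k + 2), as required.
Σ_(k=3)^(11) t_k = s_(12) − s_(3) = 12/13 − (3/4) = 9/52.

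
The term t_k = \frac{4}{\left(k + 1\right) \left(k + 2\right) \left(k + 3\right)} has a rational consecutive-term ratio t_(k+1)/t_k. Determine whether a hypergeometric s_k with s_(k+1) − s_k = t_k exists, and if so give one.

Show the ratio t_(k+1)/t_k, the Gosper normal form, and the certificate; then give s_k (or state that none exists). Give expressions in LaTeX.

t_(k+1)/t_k = (k + 1)/(k + 4).
Factor: A=k + 1; B=k + 4; C=1.
Solve (k + 1)·f(k+1) − (k + 3)·f(k) = 1.
deg f ≤ 2 (via 1,1,0).
Solving with deg f ≤ 2: f(k) = k*(k + 3)/4.
Then R = B(k−1)f/C = k*(k + 3)**2/4, so s_k = R(k)·t_k = k*(k + 3)/((k + 1)*(k + 2)).
Check: Δs_k = 4/(k**3 + 6*k**2 + 11*k + 6). ✓

s_k = \frac{k \left(k + 3\right)}{\left(k + 1\right) \left(k + 2\right)}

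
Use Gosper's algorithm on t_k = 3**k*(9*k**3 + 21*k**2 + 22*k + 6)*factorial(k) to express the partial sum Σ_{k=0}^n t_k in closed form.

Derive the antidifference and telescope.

t_(k+1)/t_k = 3*(9*k**4 + 57*k**3 + 139*k**2 + 149*k + 58)/(9*k**3 + 21*k**2 + 22*k + 6).
Normal form (A,B,C) = (3*k + 3, 1, k**3 + 7*k**2/3 + 22*k/9 + 2/3).
f must satisfy (3*k + 3)·f(k+1) − (1)·f(k) = k**3 + 7*k**2/3 + 22*k/9 + 2/3.
From deg A=1, deg B=0, deg C=3: d=2.
A polynomial solution: f(k) = k*(3*k - 1)/9.
Get s_k = R·t_k = 3**k*k*(3*k - 1)*factorial(k) with R(k) = B(k−1)f(k)/C(k) = k*(3*k - 1)/(9*k**3 + 21*k**2 + 22*k + 6).
Verify: 3**k*(9*k**3 + 21*k**2 + 22*k + 6)*factorial(k) matches t_k.
Telescope: S(n) = s_(n+1) − s_(0) = 3**(n + 1)*(n + 1)*(3*n + 2)*factorial(n + 1) − (0) = 3**(n + 1)*(n + 1)*(3*n + 2)*factorial(n + 1).

S(n) = 3**(n + 1)*(n + 1)*(3*n + 2)*factorial(n + 1)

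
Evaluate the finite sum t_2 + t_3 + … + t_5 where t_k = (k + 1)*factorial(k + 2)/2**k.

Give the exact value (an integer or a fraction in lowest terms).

Σ = 1248

The ratio is (k + 2)*(k + 3)/(2*(k + 1)).
So A=k/2 + 3/2 and B=1, with C=k + 1.
f must satisfy (k/2 + 3/2)·f(k+1) − (1)·f(k) = k + 1.
d = 0 from the (1,0,1) case.
Coefficient equations give f(k) = 2.
R(k) = B(k−1)·f(k)/C(k) = 2/(k + 1); s_k = R·t_k = 2**(1 - k)*factorial(k + 2).
Verify: (k + 1)*factorial(k + 2)/2**k matches t_k.
Σ_(k=2)^(5) t_k = s_(6) − s_(2) = 1260 − (12) = 1248.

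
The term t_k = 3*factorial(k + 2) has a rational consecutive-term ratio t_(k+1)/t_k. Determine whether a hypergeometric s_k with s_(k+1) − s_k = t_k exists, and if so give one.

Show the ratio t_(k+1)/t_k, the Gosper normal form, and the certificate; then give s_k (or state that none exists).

t_(k+1)/t_k = k + 3.
So A=k + 3 and B=1, with C=1.
Solve (k + 3)·f(k+1) − (1)·f(k) = 1.
Bound: deg f ≤ -1.
d = -1 < 0 ⇒ no nonzero polynomial f; not summable.

not Gosper-summable; s_k does not exist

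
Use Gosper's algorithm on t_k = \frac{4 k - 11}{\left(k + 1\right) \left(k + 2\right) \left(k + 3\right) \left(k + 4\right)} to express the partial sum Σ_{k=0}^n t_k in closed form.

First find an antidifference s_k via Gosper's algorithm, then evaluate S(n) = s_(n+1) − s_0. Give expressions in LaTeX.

S(n) = \frac{- n^{3} - 9 n^{2} - 30 n - 22}{2 \left(n^{3} + 9 n^{2} + 26 n + 24\right)}

The ratio is (k + 1)*(4*k - 7)/((k + 5)*(4*k - 11)).
Normal form (A,B,C) = (k + 1, k + 5, k - 11/4).
Need (k + 1)·f(k+1) − (k + 4)·f(k) = k - 11/4.
Bound: deg f ≤ 3.
Match coefficients ⇒ f(k) = -k*(k**2 + 6*k + 15)/8.
Certificate R = B(k−1)f/C = -k*(k + 4)*(k**2 + 6*k + 15)/(2*(4*k - 11)) gives s_k = k*(-k**2 - 6*k - 15)/(2*(k + 1)*(k + 2)*(k + 3)).
Δs = (4*k - 11)/(k**4 + 10*k**3 + 35*k**2 + 50*k + 24), as required.
Evaluate: s_(n+1) = (-n**3 - 9*n**2 - 30*n - 22)/(2*(n**3 + 9*n**2 + 26*n + 24)); subtract s_(0) = 0 ⇒ S(n) = (-n**3 - 9*n**2 - 30*n - 22)/(2*(n**3 + 9*n**2 + 26*n + 24)).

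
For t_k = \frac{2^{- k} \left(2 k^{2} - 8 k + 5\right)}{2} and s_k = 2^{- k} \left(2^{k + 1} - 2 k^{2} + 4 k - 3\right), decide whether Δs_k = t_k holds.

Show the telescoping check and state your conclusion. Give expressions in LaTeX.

Valid: the claim telescopes to t_k.

s_(k+1) = 2 - k**2/2**k - 1/(2*2**k)
s_(k+1) − s_k = (2*k**2 - 8*k + 5)/(2*2**k)
(s_(k+1) − s_k) − t_k = 0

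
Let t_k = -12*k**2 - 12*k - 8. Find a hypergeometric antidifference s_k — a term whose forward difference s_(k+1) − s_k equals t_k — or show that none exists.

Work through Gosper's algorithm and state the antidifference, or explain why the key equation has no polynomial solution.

s_k = 4*k*(-k**2 - 1)

Ratio r(k) = (3*k**2 + 9*k + 8)/(3*k**2 + 3*k + 2).
Factor: A=1; B=1; C=k**2 + k + 2/3.
Need (1)·f(k+1) − (1)·f(k) = k**2 + k + 2/3.
deg f ≤ 3 (via 0,0,2).
Solving with deg f ≤ 3: f(k) = k*(k**2 + 1)/3.
Get s_k = R·t_k = 4*k*(-k**2 - 1) with R(k) = B(k−1)f(k)/C(k) = k*(k**2 + 1)/(3*k**2 + 3*k + 2).
Verify: -12*k**2 - 12*k - 8 matches t_k.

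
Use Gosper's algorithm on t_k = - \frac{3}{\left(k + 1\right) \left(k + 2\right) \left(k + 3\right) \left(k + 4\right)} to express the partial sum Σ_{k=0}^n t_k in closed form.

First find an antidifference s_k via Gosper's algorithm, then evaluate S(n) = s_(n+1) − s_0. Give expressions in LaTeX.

The ratio is (k + 1)/(k + 5).
So A=k + 1 and B=k + 5, with C=1.
Solve (k + 1)·f(k+1) − (k + 4)·f(k) = 1.
Bound: deg f ≤ 3.
Solving with deg f ≤ 3: f(k) = k*(k**2 + 6*k + 11)/18.
So s_k = (B(k−1)f/C)·t_k = (k*(k + 4)*(k**2 + 6*k + 11)/18)·t_k = k*(-k**2 - 6*k - 11)/(6*(k + 1)*(k + 2)*(k + 3)).
s_(k+1) − s_k = -3/(k**4 + 10*k**3 + 35*k**2 + 50*k + 24) = t_k.
Σ_(k=0)^n t_k = s_(n+1) − s_(0) = ((-n**3 - 9*n**2 - 26*n - 18)/(6*(n**3 + 9*n**2 + 26*n + 24))) − (0), i.e. (-n**3 - 9*n**2 - 26*n - 18)/(6*(n**3 + 9*n**2 + 26*n + 24)).

S(n) = \frac{- n^{3} - 9 n^{2} - 26 n - 18}{6 \left(n^{3} + 9 n^{2} + 26 n + 24\right)}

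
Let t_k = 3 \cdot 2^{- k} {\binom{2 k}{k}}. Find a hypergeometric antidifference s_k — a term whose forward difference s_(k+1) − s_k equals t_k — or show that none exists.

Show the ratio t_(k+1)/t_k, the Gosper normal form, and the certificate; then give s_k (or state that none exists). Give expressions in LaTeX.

t_(k+1)/t_k = (2*k + 1)/(k + 1).
A = 2*k + 1, B = k + 1, C = 1.
Need (2*k + 1)·f(k+1) − (k)·f(k) = 1.
deg f ≤ -1 (via 1,1,0).
deg f ≤ -1 is impossible — no certificate.

none — t_k is not Gosper-summable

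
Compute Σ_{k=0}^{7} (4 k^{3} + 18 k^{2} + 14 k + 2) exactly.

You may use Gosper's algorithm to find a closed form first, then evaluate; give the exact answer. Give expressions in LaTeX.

The ratio is (2*k**3 + 15*k**2 + 31*k + 19)/(2*k**3 + 9*k**2 + 7*k + 1).
Normal form (A,B,C) = (1, 1, k**3 + 9*k**2/2 + 7*k/2 + 1/2).
Set up (1)·f(k+1) − (1)·f(k) − (k**3 + 9*k**2/2 + 7*k/2 + 1/2) = 0.
deg f ≤ 4 (via 0,0,3).
Coefficient equations give f(k) = k*(k**3 + 4*k**2 - k - 2)/4.
Get s_k = R·t_k = k*(k**3 + 4*k**2 - k - 2) with R(k) = B(k−1)f(k)/C(k) = k*(k**3 + 4*k**2 - k - 2)/(2*(2*k**3 + 9*k**2 + 7*k + 1)).
Δs = 4*k**3 + 18*k**2 + 14*k + 2, as required.
Sum = s_(8) − s_(0); s_(8) = 6064, s_(0) = 0 ⇒ 6064.

Σ = 6064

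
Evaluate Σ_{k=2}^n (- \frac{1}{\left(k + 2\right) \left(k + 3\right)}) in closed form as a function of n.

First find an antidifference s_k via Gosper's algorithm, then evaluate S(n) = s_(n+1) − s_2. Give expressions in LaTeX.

Compute t_(k+1)/t_k: get (k + 2)/(k + 4).
Take A(k)=k + 2, B(k)=k + 4, C(k)=1.
f must satisfy (k + 2)·f(k+1) − (k + 3)·f(k) = 1.
Bound: deg f ≤ 1.
Solving with deg f ≤ 1: f(k) = k/2.
Then R = B(k−1)f/C = k*(k + 3)/2, so s_k = R(k)·t_k = -k/(2*k + 4).
Check: Δs_k = -1/(k**2 + 5*k + 6). ✓
s_(n+1) = (-n - 1)/(2*(n + 3)) and s_(2) = -1/4, so S(n) = (1 - n)/(4*(n + 3)).

S(n) = \frac{1 - n}{4 \left(n + 3\right)}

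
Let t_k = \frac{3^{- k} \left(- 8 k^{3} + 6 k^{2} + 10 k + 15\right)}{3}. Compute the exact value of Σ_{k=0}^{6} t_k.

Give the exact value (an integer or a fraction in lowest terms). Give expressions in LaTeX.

Ratio r(k) = (8*k**3 + 18*k**2 + 2*k - 23)/(3*(8*k**3 - 6*k**2 - 10*k - 15)).
Take A(k)=1/3, B(k)=1, C(k)=k**3 - 3*k**2/4 - 5*k/4 - 15/8.
Key eq: (1/3)·f(k+1) = (1)·f(k) + (k**3 - 3*k**2/4 - 5*k/4 - 15/8).
Degrees (0,0,3) ⇒ d ≤ 3.
Match coefficients ⇒ f(k) = -3*(4*k**3 + 3*k**2 + 4*k - 2)/8.
Then R = B(k−1)f/C = -3*(4*k**3 + 3*k**2 + 4*k - 2)/(8*k**3 - 6*k**2 - 10*k - 15), so s_k = R(k)·t_k = (4*k**3 + 3*k**2 + 4*k - 2)/3**k.
Δs = (-8*k**3 + 6*k**2 + 10*k + 15)/(3*3**k), as required.
Σ_(k=0)^(6) t_k = s_(7) − s_(0) = 515/729 − (-2) = 1973/729.

Σ = 1973/729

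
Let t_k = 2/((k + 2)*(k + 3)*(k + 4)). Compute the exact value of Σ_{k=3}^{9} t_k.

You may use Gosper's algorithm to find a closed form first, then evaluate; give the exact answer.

Ratio r(k) = (k + 2)/(k + 5).
Gosper form: A/B · C(k+1)/C(k) with A=k + 2, B=k + 5, C=1.
Solve (k + 2)·f(k+1) − (k + 4)·f(k) = 1.
d = 2 from the (1,1,0) case.
Match coefficients ⇒ f(k) = k*(k + 5)/12.
Certificate R = B(k−1)f/C = k*(k + 4)*(k + 5)/12 gives s_k = k*(k + 5)/(6*(k + 2)*(k + 3)).
s_(k+1) − s_k = 2/(k**3 + 9*k**2 + 26*k + 24) = t_k.
Telescoping: Σ = s_(10) − s_(3) = 25/156 − (2/15) = 7/260.

Σ = 7/260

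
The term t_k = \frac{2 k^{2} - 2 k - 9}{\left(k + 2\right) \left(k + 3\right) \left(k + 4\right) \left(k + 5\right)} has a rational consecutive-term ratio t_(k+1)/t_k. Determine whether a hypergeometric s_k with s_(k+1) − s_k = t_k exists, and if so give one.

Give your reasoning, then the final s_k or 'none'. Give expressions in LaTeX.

s_k = \frac{k \left(k^{2} - 39 k - 70\right)}{24 \left(k + 2\right) \left(k + 3\right) \left(k + 4\right)}

Ratio r(k) = (k + 2)*(2*k - 2*(k + 1)**2 + 11)/((k + 6)*(-2*k**2 + 2*k + 9)).
Factor: A=k + 2; B=k + 6; C=k**2 - k - 9/2.
Key eq: (k + 2)·f(k+1) = (k + 5)·f(k) + (k**2 - k - 9/2).
d = 3 from the (1,1,2) case.
Coefficient equations give f(k) = k*(k**2 - 39*k - 70)/48.
So s_k = (B(k−1)f/C)·t_k = (k*(k + 5)*(k**2 - 39*k - 70)/(24*(2*k**2 - 2*k - 9)))·t_k = k*(k**2 - 39*k - 70)/(24*(k + 2)*(k + 3)*(k + 4)).
Check: Δs_k = (2*k**2 - 2*k - 9)/(k**4 + 14*k**3 + 71*k**2 + 154*k + 120). ✓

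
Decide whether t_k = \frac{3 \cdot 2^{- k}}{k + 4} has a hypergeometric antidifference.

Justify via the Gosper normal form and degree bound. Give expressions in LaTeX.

No — key equation has no polynomial f.

Compute t_(k+1)/t_k: get (k + 4)/(2*(k + 5)).
Gosper form: A/B · C(k+1)/C(k) with A=k/2 + 2, B=k + 5, C=1.
Set up (k/2 + 2)·f(k+1) − (k + 4)·f(k) − (1) = 0.
Bound: deg f ≤ -1.
d = -1 < 0 ⇒ no nonzero polynomial f; not summable.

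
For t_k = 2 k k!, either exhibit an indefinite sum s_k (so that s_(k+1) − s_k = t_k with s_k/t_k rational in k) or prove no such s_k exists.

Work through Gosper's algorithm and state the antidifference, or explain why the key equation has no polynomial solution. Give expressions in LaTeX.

s_k = 2 k!

t_(k+1)/t_k = (k + 1)**2/k.
Normal form (A,B,C) = (k + 1, 1, k).
Set up (k + 1)·f(k+1) − (1)·f(k) − (k) = 0.
deg f ≤ 0 (via 1,0,1).
Coefficient equations give f(k) = 1.
R(k) = B(k−1)·f(k)/C(k) = 1/k; s_k = R·t_k = 2*factorial(k).
Δs = 2*k*factorial(k), as required.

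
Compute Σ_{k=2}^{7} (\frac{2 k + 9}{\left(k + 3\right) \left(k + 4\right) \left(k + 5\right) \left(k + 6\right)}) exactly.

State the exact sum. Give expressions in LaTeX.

Ratio r(k) = (k + 3)*(2*k + 11)/((k + 7)*(2*k + 9)).
Take A(k)=k + 3, B(k)=k + 7, C(k)=k + 9/2.
Need (k + 3)·f(k+1) − (k + 6)·f(k) = k + 9/2.
Bound: deg f ≤ 3.
Solve for f: f(k) = k*(k + 4)*(k + 8)/30 (degree 3 ≤ 3).
R(k) = B(k−1)·f(k)/C(k) = k*(k + 4)*(k + 6)*(k + 8)/(15*(2*k + 9)); s_k = R·t_k = k*(k + 8)/(15*(k**2 + 8*k + 15)).
Check: Δs_k = (2*k + 9)/(k**4 + 18*k**3 + 119*k**2 + 342*k + 360). ✓
Evaluate s at k=8 and k=2: 128/2145 and 4/105; difference 108/5005.

Σ = 108/5005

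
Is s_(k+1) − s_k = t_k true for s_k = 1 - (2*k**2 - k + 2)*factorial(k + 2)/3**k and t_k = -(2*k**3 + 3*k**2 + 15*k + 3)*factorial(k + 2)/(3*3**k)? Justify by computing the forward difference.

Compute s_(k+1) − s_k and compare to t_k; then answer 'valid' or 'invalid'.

s_(k+1) = -3**(-k - 1)*(-k + 2*(k + 1)**2 + 1)*factorial(k + 3) + 1
s_(k+1) − s_k = -(2*k**3 + 3*k**2 + 15*k + 3)*factorial(k + 2)/(3*3**k)
(s_(k+1) − s_k) − t_k = 0

Valid: the claim telescopes to t_k.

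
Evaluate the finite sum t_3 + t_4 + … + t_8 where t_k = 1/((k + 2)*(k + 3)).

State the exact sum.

Σ = 6/55

r(k) = (k + 2)/(k + 4) after simplifying.
Factor: A=k + 2; B=k + 4; C=1.
Set up (k + 2)·f(k+1) − (k + 3)·f(k) − (1) = 0.
deg f ≤ 1 (via 1,1,0).
Solve for f: f(k) = k/2 (degree 1 ≤ 1).
So s_k = (B(k−1)f/C)·t_k = (k*(k + 3)/2)·t_k = k/(2*(k + 2)).
Check: Δs_k = 1/(k**2 + 5*k + 6). ✓
Σ_(k=3)^(8) t_k = s_(9) − s_(3) = 9/22 − (3/10) = 6/55.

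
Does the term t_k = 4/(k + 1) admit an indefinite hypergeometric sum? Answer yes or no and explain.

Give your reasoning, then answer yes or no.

r(k) = (k + 1)/(k + 2) after simplifying.
Normal form (A,B,C) = (k + 1, k + 2, 1).
Key eq: (k + 1)·f(k+1) = (k + 1)·f(k) + (1).
d = 0 from the (1,1,0) case.
Generic f = c0 gives residual -1; -1 = 0 cannot hold, so t_k is not Gosper-summable.

No. Not Gosper-summable.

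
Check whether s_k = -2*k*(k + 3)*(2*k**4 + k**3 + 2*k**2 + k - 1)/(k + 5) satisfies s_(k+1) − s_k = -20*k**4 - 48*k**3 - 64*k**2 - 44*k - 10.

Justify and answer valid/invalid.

Invalid: residual 4*(8*k**5 + 73*k**4 + 150*k**3 + 181*k**2 + 116*k + 25)/(k**2 + 11*k + 30) ≠ 0.

s_(k+1) = -2*(k + 1)*(k + 4)*(k + 2*(k + 1)**4 + (k + 1)**3 + 2*(k + 1)**2)/(k + 6)
s_(k+1) − s_k = 2*(-10*k**6 - 118*k**5 - 450*k**4 - 794*k**3 - 845*k**2 - 483*k - 100)/(k**2 + 11*k + 30)
(s_(k+1) − s_k) − t_k = 4*(8*k**5 + 73*k**4 + 150*k**3 + 181*k**2 + 116*k + 25)/(k**2 + 11*k + 30)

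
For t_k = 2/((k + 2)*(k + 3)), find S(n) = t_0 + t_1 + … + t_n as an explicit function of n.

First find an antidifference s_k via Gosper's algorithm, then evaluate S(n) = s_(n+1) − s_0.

r(k) = (k + 2)/(k + 4) after simplifying.
Factor: A=k + 2; B=k + 4; C=1.
Set up (k + 2)·f(k+1) − (k + 3)·f(k) − (1) = 0.
Degrees (1,1,0) ⇒ d ≤ 1.
Match coefficients ⇒ f(k) = k/2.
Certificate R = B(k−1)f/C = k*(k + 3)/2 gives s_k = k/(k + 2).
Check: Δs_k = 2/(k**2 + 5*k + 6). ✓
Evaluate: s_(n+1) = (n + 1)/(n + 3); subtract s_(0) = 0 ⇒ S(n) = (n + 1)/(n + 3).

S(n) = (n + 1)/(n + 3)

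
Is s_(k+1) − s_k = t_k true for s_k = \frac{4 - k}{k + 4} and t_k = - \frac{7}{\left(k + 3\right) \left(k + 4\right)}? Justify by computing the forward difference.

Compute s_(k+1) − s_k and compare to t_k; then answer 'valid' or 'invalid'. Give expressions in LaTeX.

Invalid: residual \frac{11 - k}{k^{3} + 12 k^{2} + 47 k + 60} ≠ 0.

s_(k+1) = (3 - k)/(k + 5)
s_(k+1) − s_k = -8/(k**2 + 9*k + 20)
(s_(k+1) − s_k) − t_k = (11 - k)/(k**3 + 12*k**2 + 47*k + 60)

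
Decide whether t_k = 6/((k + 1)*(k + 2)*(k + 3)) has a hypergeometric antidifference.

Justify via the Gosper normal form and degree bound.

Yes. s_k = 3*k*(k + 3)/(2*(k + 1)*(k + 2)).

Compute t_(k+1)/t_k: get (k + 1)/(k + 4).
A = k + 1, B = k + 4, C = 1.
Set up (k + 1)·f(k+1) − (k + 3)·f(k) − (1) = 0.
Bound: deg f ≤ 2.
Match coefficients ⇒ f(k) = k*(k + 3)/4.
So s_k = (B(k−1)f/C)·t_k = (k*(k + 3)**2/4)·t_k = 3*k*(k + 3)/(2*(k + 1)*(k + 2)).
Check: Δs_k = 6/(k**3 + 6*k**2 + 11*k + 6). ✓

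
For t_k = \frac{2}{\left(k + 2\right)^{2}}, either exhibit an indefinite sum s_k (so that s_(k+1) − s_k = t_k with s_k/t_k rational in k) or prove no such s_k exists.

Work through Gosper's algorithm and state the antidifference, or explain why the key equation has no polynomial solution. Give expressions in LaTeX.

Step 1: r(k) = (k + 2)**2/(k + 3)**2.
Normal form (A,B,C) = (k**2 + 4*k + 4, k**2 + 6*k + 9, 1).
Solve (k**2 + 4*k + 4)·f(k+1) − (k**2 + 4*k + 4)·f(k) = 1.
d = 0 from the (2,2,0) case.
f = c0 ⇒ A·f(k+1) − B(k−1)·f(k) − C = -1. The system {-1 = 0} is inconsistent; no antidifference.

no hypergeometric antidifference exists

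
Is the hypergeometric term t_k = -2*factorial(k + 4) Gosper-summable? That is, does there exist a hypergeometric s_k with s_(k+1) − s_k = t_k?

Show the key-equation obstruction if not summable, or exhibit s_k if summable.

Step 1: r(k) = k + 5.
Factor: A=k + 5; B=1; C=1.
Key eq: (k + 5)·f(k+1) = (1)·f(k) + (1).
From deg A=1, deg B=0, deg C=0: d=-1.
Bound -1 < 0, so the key equation has no polynomial solution.

No — negative degree bound, so no certificate f.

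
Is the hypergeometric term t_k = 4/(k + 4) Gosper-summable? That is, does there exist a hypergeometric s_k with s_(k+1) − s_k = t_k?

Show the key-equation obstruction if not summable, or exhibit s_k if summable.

No. Not Gosper-summable.

r(k) = (k + 4)/(k + 5) after simplifying.
So A=k + 4 and B=k + 5, with C=1.
Need (k + 4)·f(k+1) − (k + 4)·f(k) = 1.
Degrees (1,1,0) ⇒ d ≤ 0.
Generic f = c0 gives residual -1; -1 = 0 cannot hold, so t_k is not Gosper-summable.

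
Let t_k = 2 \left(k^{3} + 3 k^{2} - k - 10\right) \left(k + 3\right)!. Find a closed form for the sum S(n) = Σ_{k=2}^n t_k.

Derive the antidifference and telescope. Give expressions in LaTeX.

The ratio is (k**4 + 10*k**3 + 32*k**2 + 25*k - 28)/(k**3 + 3*k**2 - k - 10).
Normal form (A,B,C) = (k + 4, 1, k**3 + 3*k**2 - k - 10).
Solve (k + 4)·f(k+1) − (1)·f(k) = k**3 + 3*k**2 - k - 10.
Bound: deg f ≤ 2.
A polynomial solution: f(k) = k**2 - 2*k - 2.
Certificate R = B(k−1)f/C = (k**2 - 2*k - 2)/(k**3 + 3*k**2 - k - 10) gives s_k = 2*(k**2 - 2*k - 2)*factorial(k + 3).
Δs = 2*(k**3 + 3*k**2 - k - 10)*factorial(k + 3), as required.
Σ_(k=2)^n t_k = s_(n+1) − s_(2) = (2*(n**2 - 3)*factorial(n + 4)) − (-480), i.e. 2*n**2*factorial(n + 4) - 6*factorial(n + 4) + 480.

S(n) = 2 n^{2} \left(n + 4\right)! - 6 \left(n + 4\right)! + 480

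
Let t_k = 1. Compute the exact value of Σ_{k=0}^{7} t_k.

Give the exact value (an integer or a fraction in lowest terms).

Σ = 8

Step 1: r(k) = 1.
Take A(k)=1, B(k)=1, C(k)=1.
Set up (1)·f(k+1) − (1)·f(k) − (1) = 0.
Bound: deg f ≤ 1.
Match coefficients ⇒ f(k) = k.
R(k) = B(k−1)·f(k)/C(k) = k; s_k = R·t_k = k.
Verify: 1 matches t_k.
Evaluate s at k=8 and k=0: 8 and 0; difference 8.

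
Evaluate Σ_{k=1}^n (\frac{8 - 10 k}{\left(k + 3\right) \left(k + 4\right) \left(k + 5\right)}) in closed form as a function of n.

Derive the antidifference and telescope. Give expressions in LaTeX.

S(n) = \frac{n \left(11 - 21 n\right)}{20 \left(n^{2} + 9 n + 20\right)}

Step 1: r(k) = (k + 3)*(5*k + 1)/((k + 6)*(5*k - 4)).
Factor: A=k + 3; B=k + 6; C=k - 4/5.
Need (k + 3)·f(k+1) − (k + 5)·f(k) = k - 4/5.
deg f ≤ 2 (via 1,1,1).
Solving with deg f ≤ 2: f(k) = k*(11*k - 43)/120.
R(k) = B(k−1)·f(k)/C(k) = k*(k + 5)*(11*k - 43)/(24*(5*k - 4)); s_k = R·t_k = -k*(11*k - 43)/(12*(k + 3)*(k + 4)).
Δs = 2*(4 - 5*k)/(k**3 + 12*k**2 + 47*k + 60), as required.
Telescope: S(n) = s_(n+1) − s_(1) = (-11*n**2 + 21*n + 32)/(12*(n**2 + 9*n + 20)) − (2/15) = n*(11 - 21*n)/(20*(n**2 + 9*n + 20)).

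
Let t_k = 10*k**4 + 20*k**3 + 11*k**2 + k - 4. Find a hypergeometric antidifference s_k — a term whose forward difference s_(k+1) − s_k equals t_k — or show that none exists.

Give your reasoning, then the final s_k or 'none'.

s_k = k*(2*k**4 - 3*k**2 - 3)

The ratio is (10*k**4 + 60*k**3 + 131*k**2 + 123*k + 38)/(10*k**4 + 20*k**3 + 11*k**2 + k - 4).
Gosper form: A/B · C(k+1)/C(k) with A=1, B=1, C=k**4 + 2*k**3 + 11*k**2/10 + k/10 - 2/5.
Need (1)·f(k+1) − (1)·f(k) = k**4 + 2*k**3 + 11*k**2/10 + k/10 - 2/5.
deg f ≤ 5 (via 0,0,4).
Solving with deg f ≤ 5: f(k) = k*(2*k**4 - 3*k**2 - 3)/10.
R(k) = B(k−1)·f(k)/C(k) = k*(2*k**4 - 3*k**2 - 3)/(10*k**4 + 20*k**3 + 11*k**2 + k - 4); s_k = R·t_k = k*(2*k**4 - 3*k**2 - 3).
Δs = 10*k**4 + 20*k**3 + 11*k**2 + k - 4, as required.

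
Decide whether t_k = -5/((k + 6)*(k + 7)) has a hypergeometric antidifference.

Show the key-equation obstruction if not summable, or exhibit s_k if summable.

r(k) = (k + 6)/(k + 8) after simplifying.
Gosper form: A/B · C(k+1)/C(k) with A=k + 6, B=k + 8, C=1.
Key eq: (k + 6)·f(k+1) = (k + 7)·f(k) + (1).
deg f ≤ 1 (via 1,1,0).
A polynomial solution: f(k) = k/6.
Then R = B(k−1)f/C = k*(k + 7)/6, so s_k = R(k)·t_k = -5*k/(6*k + 36).
Verify: -5/(k**2 + 13*k + 42) matches t_k.

Yes. s_k = -5*k/(6*k + 36).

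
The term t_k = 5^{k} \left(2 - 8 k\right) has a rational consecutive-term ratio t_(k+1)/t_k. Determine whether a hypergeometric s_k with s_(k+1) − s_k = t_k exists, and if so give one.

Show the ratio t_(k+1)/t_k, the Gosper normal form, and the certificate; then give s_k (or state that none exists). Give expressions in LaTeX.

r(k) = 5*(4*k + 3)/(4*k - 1) after simplifying.
Take A(k)=5, B(k)=1, C(k)=k - 1/4.
Need (5)·f(k+1) − (1)·f(k) = k - 1/4.
Degrees (0,0,1) ⇒ d ≤ 1.
Match coefficients ⇒ f(k) = (2*k - 3)/8.
Get s_k = R·t_k = 5**k*(3 - 2*k) with R(k) = B(k−1)f(k)/C(k) = (2*k - 3)/(2*(4*k - 1)).
Check: Δs_k = 5**k*(2 - 8*k). ✓

s_k = 5^{k} \left(3 - 2 k\right)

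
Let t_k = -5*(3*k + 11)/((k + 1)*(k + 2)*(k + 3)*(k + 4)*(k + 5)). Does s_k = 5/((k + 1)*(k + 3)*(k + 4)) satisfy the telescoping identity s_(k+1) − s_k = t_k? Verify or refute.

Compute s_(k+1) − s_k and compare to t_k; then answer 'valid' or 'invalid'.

Invalid: residual 20/(k**5 + 15*k**4 + 85*k**3 + 225*k**2 + 274*k + 120) ≠ 0.

s_(k+1) = 5/((k + 2)*(k + 4)*(k + 5))
s_(k+1) − s_k = 5*(-3*k - 7)/(k**5 + 15*k**4 + 85*k**3 + 225*k**2 + 274*k + 120)
(s_(k+1) − s_k) − t_k = 20/(k**5 + 15*k**4 + 85*k**3 + 225*k**2 + 274*k + 120)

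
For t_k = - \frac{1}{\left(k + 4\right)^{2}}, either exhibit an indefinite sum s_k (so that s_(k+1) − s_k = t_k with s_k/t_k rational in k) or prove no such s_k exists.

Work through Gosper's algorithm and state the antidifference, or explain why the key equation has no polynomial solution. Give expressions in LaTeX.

Compute t_(k+1)/t_k: get (k + 4)**2/(k + 5)**2.
Gosper form: A/B · C(k+1)/C(k) with A=k**2 + 8*k + 16, B=k**2 + 10*k + 25, C=1.
Set up (k**2 + 8*k + 16)·f(k+1) − (k**2 + 8*k + 16)·f(k) − (1) = 0.
Degrees (2,2,0) ⇒ d ≤ 0.
Put f(k) = c0: A·f(k+1) − B(k−1)·f(k) − C = -1; need -1 = 0 — inconsistent ⇒ no f, not summable.

none — t_k is not Gosper-summable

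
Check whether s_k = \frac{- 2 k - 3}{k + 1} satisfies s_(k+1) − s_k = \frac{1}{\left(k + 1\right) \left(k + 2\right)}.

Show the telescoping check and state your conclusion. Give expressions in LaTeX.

valid (s_(k+1) − s_k reduces to t_k)

s_(k+1) = (-2*k - 5)/(k + 2)
s_(k+1) − s_k = 1/(k**2 + 3*k + 2)
(s_(k+1) − s_k) − t_k = 0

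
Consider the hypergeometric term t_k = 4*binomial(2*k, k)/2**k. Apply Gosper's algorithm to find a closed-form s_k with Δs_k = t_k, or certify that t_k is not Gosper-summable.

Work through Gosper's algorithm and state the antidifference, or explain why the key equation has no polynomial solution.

Compute t_(k+1)/t_k: get (2*k + 1)/(k + 1).
So A=2*k + 1 and B=k + 1, with C=1.
Need (2*k + 1)·f(k+1) − (k)·f(k) = 1.
From deg A=1, deg B=1, deg C=0: d=-1.
Bound -1 < 0, so the key equation has no polynomial solution.

none (Gosper's algorithm certifies no s_k)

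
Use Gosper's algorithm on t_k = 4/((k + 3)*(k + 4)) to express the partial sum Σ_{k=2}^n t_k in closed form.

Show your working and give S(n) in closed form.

S(n) = 4*(n - 1)/(5*(n + 4))

Step 1: r(k) = (k + 3)/(k + 5).
So A=k + 3 and B=k + 5, with C=1.
Need (k + 3)·f(k+1) − (k + 4)·f(k) = 1.
From deg A=1, deg B=1, deg C=0: d=1.
Coefficient equations give f(k) = k/3.
Then R = B(k−1)f/C = k*(k + 4)/3, so s_k = R(k)·t_k = 4*k/(3*(k + 3)).
Check: Δs_k = 4/(k**2 + 7*k + 12). ✓
s_(n+1) = 4*(n + 1)/(3*(n + 4)) and s_(2) = 8/15, so S(n) = 4*(n - 1)/(5*(n + 4)).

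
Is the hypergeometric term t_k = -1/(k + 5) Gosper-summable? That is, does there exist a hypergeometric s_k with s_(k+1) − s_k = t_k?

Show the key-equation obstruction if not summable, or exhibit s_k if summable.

No. Not Gosper-summable.

Ratio r(k) = (k + 5)/(k + 6).
Factor: A=k + 5; B=k + 6; C=1.
Need (k + 5)·f(k+1) − (k + 5)·f(k) = 1.
deg f ≤ 0 (via 1,1,0).
Put f(k) = c0: A·f(k+1) − B(k−1)·f(k) − C = -1; need -1 = 0 — inconsistent ⇒ no f, not summable.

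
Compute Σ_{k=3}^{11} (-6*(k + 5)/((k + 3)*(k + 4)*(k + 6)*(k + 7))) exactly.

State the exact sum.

The ratio is (k + 3)*(k + 6)**2/((k + 5)**2*(k + 8)).
Gosper form: A/B · C(k+1)/C(k) with A=k + 3, B=k + 8, C=k**2 + 10*k + 25.
Set up (k + 3)·f(k+1) − (k + 7)·f(k) − (k**2 + 10*k + 25) = 0.
From deg A=1, deg B=1, deg C=2: d=4.
Coefficient equations give f(k) = k*(k + 4)*(k + 5)*(k + 9)/36.
Certificate R = B(k−1)f/C = k*(k + 4)*(k + 7)*(k + 9)/(36*(k + 5)) gives s_k = k*(-k - 9)/(6*(k**2 + 9*k + 18)).
Δs = 6*(-k - 5)/(k**4 + 20*k**3 + 145*k**2 + 450*k + 504), as required.
Telescoping: Σ = s_(12) − s_(3) = -7/45 − (-1/9) = -2/45.

Σ = -2/45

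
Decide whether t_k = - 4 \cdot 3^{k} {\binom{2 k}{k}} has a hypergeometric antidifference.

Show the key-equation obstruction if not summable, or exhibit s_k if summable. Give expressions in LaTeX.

No — negative degree bound, so no certificate f.

Compute t_(k+1)/t_k: get 6*(2*k + 1)/(k + 1).
Normal form (A,B,C) = (12*k + 6, k + 1, 1).
Key eq: (12*k + 6)·f(k+1) = (k)·f(k) + (1).
Degrees (1,1,0) ⇒ d ≤ -1.
d = -1 < 0 ⇒ no nonzero polynomial f; not summable.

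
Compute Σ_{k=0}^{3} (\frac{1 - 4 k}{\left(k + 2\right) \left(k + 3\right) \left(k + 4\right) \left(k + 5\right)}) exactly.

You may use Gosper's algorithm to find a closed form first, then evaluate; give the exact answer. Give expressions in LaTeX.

Step 1: r(k) = (k + 2)*(4*k + 3)/((k + 6)*(4*k - 1)).
So A=k + 2 and B=k + 6, with C=k - 1/4.
Need (k + 2)·f(k+1) − (k + 5)·f(k) = k - 1/4.
Bound: deg f ≤ 3.
Match coefficients ⇒ f(k) = k*(k - 2)*(k + 11)/96.
R(k) = B(k−1)·f(k)/C(k) = k*(k - 2)*(k + 5)*(k + 11)/(24*(4*k - 1)); s_k = R·t_k = k*(-k**2 - 9*k + 22)/(24*(k + 2)*(k + 3)*(k + 4)).
Verify: (1 - 4*k)/(k**4 + 14*k**3 + 71*k**2 + 154*k + 120) matches t_k.
Evaluate s at k=4 and k=0: -5/336 and 0; difference -5/336.

Σ = -5/336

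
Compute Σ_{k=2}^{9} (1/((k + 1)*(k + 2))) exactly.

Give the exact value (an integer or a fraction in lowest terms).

Σ = 8/33

t_(k+1)/t_k = (k + 1)/(k + 3).
Factor: A=k + 1; B=k + 3; C=1.
f must satisfy (k + 1)·f(k+1) − (k + 2)·f(k) = 1.
Degrees (1,1,0) ⇒ d ≤ 1.
A polynomial solution: f(k) = k.
R(k) = B(k−1)·f(k)/C(k) = k*(k + 2); s_k = R·t_k = k/(k + 1).
Check: Δs_k = 1/(k**2 + 3*k + 2). ✓
Sum = s_(10) − s_(2); s_(10) = 10/11, s_(2) = 2/3 ⇒ 8/33.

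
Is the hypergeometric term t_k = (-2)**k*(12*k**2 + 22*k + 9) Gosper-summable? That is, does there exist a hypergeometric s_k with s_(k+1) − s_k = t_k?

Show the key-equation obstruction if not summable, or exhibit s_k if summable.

Yes. s_k = (-2)**k*(-4*k**2 - 2*k + 1).

r(k) = 2*(-12*k**2 - 46*k - 43)/(12*k**2 + 22*k + 9) after simplifying.
So A=-2 and B=1, with C=k**2 + 11*k/6 + 3/4.
Set up (-2)·f(k+1) − (1)·f(k) − (k**2 + 11*k/6 + 3/4) = 0.
deg f ≤ 2 (via 0,0,2).
Coefficient equations give f(k) = -(4*k**2 + 2*k - 1)/12.
R(k) = B(k−1)·f(k)/C(k) = -(4*k**2 + 2*k - 1)/(12*k**2 + 22*k + 9); s_k = R·t_k = (-2)**k*(-4*k**2 - 2*k + 1).
Δs = (-2)**k*(12*k**2 + 22*k + 9), as required.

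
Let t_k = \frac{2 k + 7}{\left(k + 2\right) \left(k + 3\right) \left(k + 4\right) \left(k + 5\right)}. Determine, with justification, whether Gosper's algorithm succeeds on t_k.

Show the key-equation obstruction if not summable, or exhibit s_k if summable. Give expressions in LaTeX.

t_(k+1)/t_k = (k + 2)*(2*k + 9)/((k + 6)*(2*k + 7)).
Normal form (A,B,C) = (k + 2, k + 6, k + 7/2).
f must satisfy (k + 2)·f(k+1) − (k + 5)·f(k) = k + 7/2.
d = 3 from the (1,1,1) case.
Solving with deg f ≤ 3: f(k) = k*(k + 3)*(k + 6)/16.
Certificate R = B(k−1)f/C = k*(k + 3)*(k + 5)*(k + 6)/(8*(2*k + 7)) gives s_k = k*(k + 6)/(8*(k**2 + 6*k + 8)).
Δs = (2*k + 7)/(k**4 + 14*k**3 + 71*k**2 + 154*k + 120), as required.

Yes. s_k = \frac{k \left(k + 6\right)}{8 \left(k^{2} + 6 k + 8\right)}.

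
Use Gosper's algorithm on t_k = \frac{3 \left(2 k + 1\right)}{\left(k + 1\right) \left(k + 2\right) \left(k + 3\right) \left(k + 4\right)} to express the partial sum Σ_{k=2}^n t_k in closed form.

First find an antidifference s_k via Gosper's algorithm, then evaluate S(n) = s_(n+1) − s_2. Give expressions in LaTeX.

S(n) = \frac{2 n^{3} + 18 n^{2} + 7 n - 27}{15 \left(n^{3} + 9 n^{2} + 26 n + 24\right)}

r(k) = (k + 1)*(2*k + 3)/((k + 5)*(2*k + 1)) after simplifying.
Gosper form: A/B · C(k+1)/C(k) with A=k + 1, B=k + 5, C=k + 1/2.
Need (k + 1)·f(k+1) − (k + 4)·f(k) = k + 1/2.
From deg A=1, deg B=1, deg C=1: d=3.
Solve for f: f(k) = k*(k**2 + 6*k + 2)/18 (degree 3 ≤ 3).
Certificate R = B(k−1)f/C = k*(k + 4)*(k**2 + 6*k + 2)/(9*(2*k + 1)) gives s_k = k*(k**2 + 6*k + 2)/(3*(k + 1)*(k + 2)*(k + 3)).
Check: Δs_k = 3*(2*k + 1)/(k**4 + 10*k**3 + 35*k**2 + 50*k + 24). ✓
Σ_(k=2)^n t_k = s_(n+1) − s_(2) = ((n**3 + 9*n**2 + 17*n + 9)/(3*(n**3 + 9*n**2 + 26*n + 24))) − (1/5), i.e. (2*n**3 + 18*n**2 + 7*n - 27)/(15*(n**3 + 9*n**2 + 26*n + 24)).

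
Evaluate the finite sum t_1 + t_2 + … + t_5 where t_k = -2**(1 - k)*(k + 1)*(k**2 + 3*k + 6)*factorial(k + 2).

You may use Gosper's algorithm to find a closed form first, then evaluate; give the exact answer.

t_(k+1)/t_k = (k + 2)*(k + 3)*(3*k + (k + 1)**2 + 9)/(2*(k + 1)*(k**2 + 3*k + 6)).
Factor: A=k/2 + 3/2; B=1; C=k**3 + 4*k**2 + 9*k + 6.
f must satisfy (k/2 + 3/2)·f(k+1) − (1)·f(k) = k**3 + 4*k**2 + 9*k + 6.
deg f ≤ 2 (via 1,0,3).
A polynomial solution: f(k) = 2*k*(k + 1).
Get s_k = R·t_k = -2**(2 - k)*k*(k + 1)*factorial(k + 2) with R(k) = B(k−1)f(k)/C(k) = 2*k/(k**2 + 3*k + 6).
Check: Δs_k = -2**(1 - k)*(k + 1)*(k**2 + 3*k + 6)*factorial(k + 2). ✓
Σ_(k=1)^(5) t_k = s_(6) − s_(1) = -105840 − (-24) = -105816.

Σ = -105816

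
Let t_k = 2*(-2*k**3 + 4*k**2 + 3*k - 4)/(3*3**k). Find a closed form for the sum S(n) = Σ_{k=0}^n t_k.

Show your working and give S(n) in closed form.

S(n) = (-12*3**n + 2*n**3 + 5*n**2 + 3*n + 4)/(3*3**n)

Step 1: r(k) = (2*k**3 + 2*k**2 - 5*k - 1)/(3*(2*k**3 - 4*k**2 - 3*k + 4)).
Factor: A=1/3; B=1; C=k**3 - 2*k**2 - 3*k/2 + 2.
Solve (1/3)·f(k+1) − (1)·f(k) = k**3 - 2*k**2 - 3*k/2 + 2.
From deg A=0, deg B=0, deg C=3: d=3.
Solve for f: f(k) = -3*(2*k**3 - k**2 - k + 4)/4 (degree 3 ≤ 3).
Then R = B(k−1)f/C = -3*(2*k**3 - k**2 - k + 4)/(2*(2*k**3 - 4*k**2 - 3*k + 4)), so s_k = R(k)·t_k = (2*k**3 - k**2 - k + 4)/3**k.
s_(k+1) − s_k = 2*(-2*k**3 + 4*k**2 + 3*k - 4)/(3*3**k) = t_k.
Evaluate: s_(n+1) = 3**(-n - 1)*(2*n**3 + 5*n**2 + 3*n + 4); subtract s_(0) = 4 ⇒ S(n) = (-12*3**n + 2*n**3 + 5*n**2 + 3*n + 4)/(3*3**n).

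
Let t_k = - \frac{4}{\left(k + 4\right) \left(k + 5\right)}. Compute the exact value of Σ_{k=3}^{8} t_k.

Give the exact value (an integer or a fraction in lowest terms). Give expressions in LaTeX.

Step 1: r(k) = (k + 4)/(k + 6).
Factor: A=k + 4; B=k + 6; C=1.
Key eq: (k + 4)·f(k+1) = (k + 5)·f(k) + (1).
From deg A=1, deg B=1, deg C=0: d=1.
A polynomial solution: f(k) = k/4.
Get s_k = R·t_k = -k/(k + 4) with R(k) = B(k−1)f(k)/C(k) = k*(k + 5)/4.
Check: Δs_k = -4/(k**2 + 9*k + 20). ✓
Evaluate s at k=9 and k=3: -9/13 and -3/7; difference -24/91.

Σ = -24/91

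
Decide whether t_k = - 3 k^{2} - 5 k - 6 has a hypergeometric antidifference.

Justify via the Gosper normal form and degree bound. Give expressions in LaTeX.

Yes. s_k = k \left(- k^{2} - k - 4\right).

t_(k+1)/t_k = (3*k**2 + 11*k + 14)/(3*k**2 + 5*k + 6).
Take A(k)=1, B(k)=1, C(k)=k**2 + 5*k/3 + 2.
Key eq: (1)·f(k+1) = (1)·f(k) + (k**2 + 5*k/3 + 2).
Degrees (0,0,2) ⇒ d ≤ 3.
A polynomial solution: f(k) = k*(k**2 + k + 4)/3.
Get s_k = R·t_k = k*(-k**2 - k - 4) with R(k) = B(k−1)f(k)/C(k) = k*(k**2 + k + 4)/(3*k**2 + 5*k + 6).
Δs = -3*k**2 - 5*k - 6, as required.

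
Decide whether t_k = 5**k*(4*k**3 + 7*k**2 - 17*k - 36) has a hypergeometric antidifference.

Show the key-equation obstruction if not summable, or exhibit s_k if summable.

r(k) = 5*(4*k**3 + 19*k**2 + 9*k - 42)/(4*k**3 + 7*k**2 - 17*k - 36) after simplifying.
Factor: A=5; B=1; C=k**3 + 7*k**2/4 - 17*k/4 - 9.
Key eq: (5)·f(k+1) = (1)·f(k) + (k**3 + 7*k**2/4 - 17*k/4 - 9).
From deg A=0, deg B=0, deg C=3: d=3.
A polynomial solution: f(k) = (k**3 - 2*k**2 - 3*k - 4)/4.
Then R = B(k−1)f/C = (k**3 - 2*k**2 - 3*k - 4)/(4*k**3 + 7*k**2 - 17*k - 36), so s_k = R(k)·t_k = 5**k*(k**3 - 2*k**2 - 3*k - 4).
Check: Δs_k = 5**k*(4*k**3 + 7*k**2 - 17*k - 36). ✓

Yes. s_k = 5**k*(k**3 - 2*k**2 - 3*k - 4).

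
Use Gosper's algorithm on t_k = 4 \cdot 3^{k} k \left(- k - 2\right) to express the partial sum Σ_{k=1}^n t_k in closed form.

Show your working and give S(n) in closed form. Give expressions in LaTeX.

S(n) = 6 \cdot 3^{n} n \left(- n - 1\right)

Step 1: r(k) = 3*(k + 1)*(k + 3)/(k*(k + 2)).
Take A(k)=3, B(k)=1, C(k)=k**2 + 2*k.
Set up (3)·f(k+1) − (1)·f(k) − (k**2 + 2*k) = 0.
Degrees (0,0,2) ⇒ d ≤ 2.
Match coefficients ⇒ f(k) = k*(k - 1)/2.
Certificate R = B(k−1)f/C = (k - 1)/(2*(k + 2)) gives s_k = 2*3**k*k*(1 - k).
Δs = 4*3**k*k*(-k - 2), as required.
s_(n+1) = 6*3**n*n*(-n - 1) and s_(1) = 0, so S(n) = 6*3**n*n*(-n - 1).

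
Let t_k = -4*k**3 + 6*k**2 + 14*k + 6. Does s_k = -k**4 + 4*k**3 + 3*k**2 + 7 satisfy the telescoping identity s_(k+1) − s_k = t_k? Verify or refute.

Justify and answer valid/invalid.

valid; difference matches t_k

s_(k+1) = -k**4 + 9*k**2 + 14*k + 13
s_(k+1) − s_k = -4*k**3 + 6*k**2 + 14*k + 6
(s_(k+1) − s_k) − t_k = 0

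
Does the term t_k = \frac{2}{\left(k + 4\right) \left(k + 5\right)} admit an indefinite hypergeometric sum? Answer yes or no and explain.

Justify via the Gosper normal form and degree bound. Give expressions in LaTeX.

The ratio is (k + 4)/(k + 6).
Gosper form: A/B · C(k+1)/C(k) with A=k + 4, B=k + 6, C=1.
Key eq: (k + 4)·f(k+1) = (k + 5)·f(k) + (1).
deg f ≤ 1 (via 1,1,0).
A polynomial solution: f(k) = k/4.
Get s_k = R·t_k = k/(2*(k + 4)) with R(k) = B(k−1)f(k)/C(k) = k*(k + 5)/4.
Δs = 2/(k**2 + 9*k + 20), as required.

Yes. s_k = \frac{k}{2 \left(k + 4\right)}.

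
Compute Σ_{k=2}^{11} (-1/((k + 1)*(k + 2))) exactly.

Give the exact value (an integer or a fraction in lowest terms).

Σ = -10/39

The ratio is (k + 1)/(k + 3).
Factor: A=k + 1; B=k + 3; C=1.
Solve (k + 1)·f(k+1) − (k + 2)·f(k) = 1.
deg f ≤ 1 (via 1,1,0).
Solve for f: f(k) = k (degree 1 ≤ 1).
R(k) = B(k−1)·f(k)/C(k) = k*(k + 2); s_k = R·t_k = -k/(k + 1).
s_(k+1) − s_k = -1/(k**2 + 3*k + 2) = t_k.
Σ_(k=2)^(11) t_k = s_(12) − s_(2) = -12/13 − (-2/3) = -10/39.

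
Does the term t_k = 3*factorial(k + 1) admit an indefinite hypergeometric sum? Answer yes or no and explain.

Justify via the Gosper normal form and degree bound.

No — negative degree bound, so no certificate f.

Ratio r(k) = k + 2.
Gosper form: A/B · C(k+1)/C(k) with A=k + 2, B=1, C=1.
f must satisfy (k + 2)·f(k+1) − (1)·f(k) = 1.
From deg A=1, deg B=0, deg C=0: d=-1.
d = -1 < 0 ⇒ no nonzero polynomial f; not summable.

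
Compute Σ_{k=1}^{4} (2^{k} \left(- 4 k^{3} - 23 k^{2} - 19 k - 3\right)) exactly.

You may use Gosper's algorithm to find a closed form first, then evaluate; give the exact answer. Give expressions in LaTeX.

The ratio is 2*(4*k**3 + 35*k**2 + 77*k + 49)/(4*k**3 + 23*k**2 + 19*k + 3).
A = 2, B = 1, C = k**3 + 23*k**2/4 + 19*k/4 + 3/4.
Key eq: (2)·f(k+1) = (1)·f(k) + (k**3 + 23*k**2/4 + 19*k/4 + 3/4).
Degrees (0,0,3) ⇒ d ≤ 3.
A polynomial solution: f(k) = (4*k**3 - k**2 - k - 1)/4.
Then R = B(k−1)f/C = (4*k**3 - k**2 - k - 1)/((4*k + 3)*(k**2 + 5*k + 1)), so s_k = R(k)·t_k = 2**k*(-4*k**3 + k**2 + k + 1).
Check: Δs_k = 2**k*(-4*k**3 - 23*k**2 - 19*k - 3). ✓
Sum = s_(5) − s_(1); s_(5) = -15008, s_(1) = -2 ⇒ -15006.

Σ = -15006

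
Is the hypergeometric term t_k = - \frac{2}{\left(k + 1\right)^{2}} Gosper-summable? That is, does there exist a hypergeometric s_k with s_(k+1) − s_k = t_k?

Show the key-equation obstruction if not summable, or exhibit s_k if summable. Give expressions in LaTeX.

Compute t_(k+1)/t_k: get (k + 1)**2/(k + 2)**2.
Gosper form: A/B · C(k+1)/C(k) with A=k**2 + 2*k + 1, B=k**2 + 4*k + 4, C=1.
Key eq: (k**2 + 2*k + 1)·f(k+1) = (k**2 + 2*k + 1)·f(k) + (1).
From deg A=2, deg B=2, deg C=0: d=0.
Generic f = c0 gives residual -1; -1 = 0 cannot hold, so t_k is not Gosper-summable.

No; the coefficient equations for f are inconsistent.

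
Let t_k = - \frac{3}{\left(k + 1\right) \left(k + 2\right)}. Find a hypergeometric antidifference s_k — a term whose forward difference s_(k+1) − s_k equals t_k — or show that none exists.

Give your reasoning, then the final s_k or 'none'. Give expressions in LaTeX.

r(k) = (k + 1)/(k + 3) after simplifying.
Factor: A=k + 1; B=k + 3; C=1.
f must satisfy (k + 1)·f(k+1) − (k + 2)·f(k) = 1.
Degrees (1,1,0) ⇒ d ≤ 1.
Solve for f: f(k) = k (degree 1 ≤ 1).
So s_k = (B(k−1)f/C)·t_k = (k*(k + 2))·t_k = -3*k/(k + 1).
Δs = -3/(k**2 + 3*k + 2), as required.

s_k = - \frac{3 k}{k + 1}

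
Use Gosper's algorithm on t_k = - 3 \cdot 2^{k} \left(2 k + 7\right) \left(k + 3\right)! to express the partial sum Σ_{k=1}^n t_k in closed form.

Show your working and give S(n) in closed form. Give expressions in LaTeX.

t_(k+1)/t_k = 2*(k + 4)*(2*k + 9)/(2*k + 7).
Factor: A=2*k + 8; B=1; C=k + 7/2.
f must satisfy (2*k + 8)·f(k+1) − (1)·f(k) = k + 7/2.
From deg A=1, deg B=0, deg C=1: d=0.
Match coefficients ⇒ f(k) = 1/2.
Get s_k = R·t_k = -3*2**k*factorial(k + 3) with R(k) = B(k−1)f(k)/C(k) = 1/(2*k + 7).
Check: Δs_k = -3*2**k*(2*k + 7)*factorial(k + 3). ✓
s_(n+1) = -6*2**n*factorial(n + 4) and s_(1) = -144, so S(n) = -6*2**n*factorial(n + 4) + 144.

S(n) = - 6 \cdot 2^{n} \left(n + 4\right)! + 144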